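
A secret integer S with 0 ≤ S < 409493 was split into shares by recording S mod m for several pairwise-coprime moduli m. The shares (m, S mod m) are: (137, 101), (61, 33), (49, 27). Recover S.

37365

The moduli are pairwise coprime; N = 137·61·49 = 409493.
N/137 = 2989; 2989 ≡ 112 (mod 137); 112·126 ≡ 1, so inverse 126.
N/61 = 6713; 6713 ≡ 3 (mod 61); 3·41 ≡ 1, so inverse 41.
N/49 = 8357; 8357 ≡ 27 (mod 49); 27·20 ≡ 1, so inverse 20.
S ≡ 101·2989·126 + 33·6713·41 + 27·8357·20 = 51633483.
51633483 mod 409493 = 37365.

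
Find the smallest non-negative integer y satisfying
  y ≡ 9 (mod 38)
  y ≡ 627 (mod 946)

Combine the congruences pairwise.
gcd(38, 946) = 2 and 2 | (627 − 9), so the pair is consistent; merging gives y ≡ 11979 (mod 17974), where 17974 = lcm(38, 946).
The solution is unique modulo lcm(38, 946) = 17974.

11979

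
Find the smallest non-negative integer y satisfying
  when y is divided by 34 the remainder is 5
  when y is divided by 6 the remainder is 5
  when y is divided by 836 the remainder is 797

gcd(34, 6) = 2 and 2 | (5 − 5), so the pair is consistent; merging gives y ≡ 5 (mod 102), where 102 = lcm(34, 6).
gcd(102, 836) = 2 and 2 | (797 − 5), so the pair is consistent; merging gives y ≡ 35909 (mod 42636), where 42636 = lcm(102, 836).
The solution is unique modulo lcm(34, 6, 836) = 42636.

35909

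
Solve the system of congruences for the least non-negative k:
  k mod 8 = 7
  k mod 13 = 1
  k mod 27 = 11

1847

The moduli are pairwise coprime; N = 8·13·27 = 2808.
N/8 = 351; 351 ≡ 7 (mod 8); 7·7 ≡ 1, so inverse 7.
N/13 = 216; 216 ≡ 8 (mod 13); 8·5 ≡ 1, so inverse 5.
N/27 = 104; 104 ≡ 23 (mod 27); 23·20 ≡ 1, so inverse 20.
k ≡ 7·351·7 + 1·216·5 + 11·104·20 = 41159.
41159 mod 2808 = 1847.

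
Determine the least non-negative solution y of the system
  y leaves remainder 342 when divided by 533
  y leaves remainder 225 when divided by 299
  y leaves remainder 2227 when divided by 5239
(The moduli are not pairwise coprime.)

gcd(533, 299) = 13 and 13 | (225 − 342), so the pair is consistent; merging gives y ≡ 6205 (mod 12259), where 12259 = lcm(533, 299).
gcd(12259, 5239) = 13 and 13 | (2227 − 6205), so the pair is consistent; merging gives y ≡ 4774956 (mod 4940377), where 4940377 = lcm(12259, 5239).
The solution is unique modulo lcm(533, 299, 5239) = 4940377.

4774956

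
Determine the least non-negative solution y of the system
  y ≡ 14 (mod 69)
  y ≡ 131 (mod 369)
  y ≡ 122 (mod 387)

gcd(69, 369) = 3 and 3 | (131 − 14), so the pair is consistent; merging gives y ≡ 7880 (mod 8487), where 8487 = lcm(69, 369).
gcd(8487, 387) = 9 and 9 | (122 − 7880), so the pair is consistent; merging gives y ≡ 135185 (mod 364941), where 364941 = lcm(8487, 387).
The solution is unique modulo lcm(69, 369, 387) = 364941.

135185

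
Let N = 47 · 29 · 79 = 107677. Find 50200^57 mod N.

Mod 47: 50200 ≡ 4; by Fermat, exponent reduces to 57 mod 46 = 11; 4^11 ≡ 24 (mod 47).
Mod 29: 50200 ≡ 1; by Fermat, exponent reduces to 57 mod 28 = 1; 1^1 ≡ 1 (mod 29).
Mod 79: 50200 ≡ 35; 35^57 ≡ 27 (mod 79).
Combine by CRT: x ≡ 24 (mod 47), x ≡ 1 (mod 29), x ≡ 27 (mod 79) ⇒ x ≡ 38658 (mod 107677).

38658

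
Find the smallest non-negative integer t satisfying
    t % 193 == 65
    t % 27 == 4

1030

Combine the congruences pairwise.
From t ≡ 65 (mod 193) write t = 65 + 193s. Substituting into t ≡ 4 (mod 27) gives 193s ≡ 20 (mod 27), and since 4⁻¹ ≡ 7 (mod 27), s ≡ 5. Hence t ≡ 65 + 193·5 = 1030 (mod 5211).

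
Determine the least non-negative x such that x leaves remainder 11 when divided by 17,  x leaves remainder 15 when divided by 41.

589

From x ≡ 11 (mod 17) write x = 11 + 17t. Substituting into x ≡ 15 (mod 41) gives 17t ≡ 4 (mod 41), and since 17⁻¹ ≡ 29 (mod 41), t ≡ 34. Hence x ≡ 11 + 17·34 = 589 (mod 697).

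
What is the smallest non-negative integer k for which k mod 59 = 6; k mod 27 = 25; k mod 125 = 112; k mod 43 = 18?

8455237

From k ≡ 6 (mod 59) write k = 6 + 59t. Substituting into k ≡ 25 (mod 27) gives 59t ≡ 19 (mod 27), and since 5⁻¹ ≡ 11 (mod 27), t ≡ 20. Hence k ≡ 6 + 59·20 = 1186 (mod 1593).
From k ≡ 1186 (mod 1593) write k = 1186 + 1593t. Substituting into k ≡ 112 (mod 125) gives 1593t ≡ 51 (mod 125), and since 93⁻¹ ≡ 82 (mod 125), t ≡ 57. Hence k ≡ 1186 + 1593·57 = 91987 (mod 199125).
From k ≡ 91987 (mod 199125) write k = 91987 + 199125t. Substituting into k ≡ 18 (mod 43) gives 199125t ≡ 8 (mod 43), and since 35⁻¹ ≡ 16 (mod 43), t ≡ 42. Hence k ≡ 91987 + 199125·42 = 8455237 (mod 8562375).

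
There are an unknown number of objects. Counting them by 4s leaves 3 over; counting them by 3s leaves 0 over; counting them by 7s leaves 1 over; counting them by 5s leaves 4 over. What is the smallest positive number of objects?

99

The moduli are pairwise coprime; M = 4·3·7·5 = 420.
M/4 = 105; 105 ≡ 1 (mod 4), inverse 1.
M/3 = 140; 140 ≡ 2 (mod 3); 2·2 ≡ 1, so inverse 2.
M/7 = 60; 60 ≡ 4 (mod 7); 4·2 ≡ 1, so inverse 2.
M/5 = 84; 84 ≡ 4 (mod 5); 4·4 ≡ 1, so inverse 4.
N ≡ 3·105·1 + 0·140·2 + 1·60·2 + 4·84·4 = 1779.
1779 mod 420 = 99.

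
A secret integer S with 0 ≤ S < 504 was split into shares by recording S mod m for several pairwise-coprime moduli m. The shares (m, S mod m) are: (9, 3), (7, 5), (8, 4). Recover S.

12

The moduli are pairwise coprime; N = 9·7·8 = 504.
N/9 = 56; 56 ≡ 2 (mod 9); 2·5 ≡ 1, so inverse 5.
N/7 = 72; 72 ≡ 2 (mod 7); 2·4 ≡ 1, so inverse 4.
N/8 = 63; 63 ≡ 7 (mod 8); 7·7 ≡ 1, so inverse 7.
S ≡ 3·56·5 + 5·72·4 + 4·63·7 = 4044.
4044 mod 504 = 12.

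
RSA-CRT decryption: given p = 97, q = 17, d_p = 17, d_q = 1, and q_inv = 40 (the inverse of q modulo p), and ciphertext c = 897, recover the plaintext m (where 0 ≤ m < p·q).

m₁ = c^(d_p) mod p: c ≡ 24 (mod 97), and 24^17 mod 97 = 9.
m₂ = c^(d_q) mod q: c ≡ 13 (mod 17), and 13^1 mod 17 = 13.
h = q_inv·(m₁ − m₂) mod p = 40·(9 − 13) mod 97 = 34.
m = m₂ + h·q = 13 + 34·17 = 591.

591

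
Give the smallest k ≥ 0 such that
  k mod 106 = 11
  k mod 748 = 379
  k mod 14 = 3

gcd(106, 748) = 2 and 2 | (379 − 11), so the pair is consistent; merging gives k ≡ 20575 (mod 39644), where 39644 = lcm(106, 748).
gcd(39644, 14) = 2 and 2 | (3 − 20575), so the pair is consistent; merging gives k ≡ 218795 (mod 277508), where 277508 = lcm(39644, 14).
The solution is unique modulo lcm(106, 748, 14) = 277508.

218795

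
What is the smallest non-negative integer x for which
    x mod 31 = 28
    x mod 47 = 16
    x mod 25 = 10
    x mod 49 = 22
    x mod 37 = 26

56296710

The moduli are pairwise coprime; N = 31·47·25·49·37 = 66038525.
N/31 = 2130275; 2130275 ≡ 17 (mod 31); 17·11 ≡ 1, so inverse 11.
N/47 = 1405075; 1405075 ≡ 10 (mod 47); 10·33 ≡ 1, so inverse 33.
N/25 = 2641541; 2641541 ≡ 16 (mod 25); 16·11 ≡ 1, so inverse 11.
N/49 = 1347725; 1347725 ≡ 29 (mod 49); 29·22 ≡ 1, so inverse 22.
N/37 = 1784825; 1784825 ≡ 19 (mod 37); 19·2 ≡ 1, so inverse 2.
x ≡ 28·2130275·11 + 16·1405075·33 + 10·2641541·11 + 22·1347725·22 + 26·1784825·2 = 2433683610.
2433683610 mod 66038525 = 56296710.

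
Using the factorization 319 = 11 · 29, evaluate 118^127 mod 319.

Mod 11: 118 ≡ 8; by Fermat, exponent reduces to 127 mod 10 = 7; 8^7 ≡ 2 (mod 11).
Mod 29: 118 ≡ 2; by Fermat, exponent reduces to 127 mod 28 = 15; 2^15 ≡ 27 (mod 29).
Combine by CRT: x ≡ 2 (mod 11), x ≡ 27 (mod 29) ⇒ x ≡ 288 (mod 319).

288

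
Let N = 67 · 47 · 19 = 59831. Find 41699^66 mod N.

Mod 67: 41699 ≡ 25; since 66 | 66, by Fermat 25^66 ≡ 1 (mod 67).
Mod 47: 41699 ≡ 10; by Fermat, exponent reduces to 66 mod 46 = 20; 10^20 ≡ 18 (mod 47).
Mod 19: 41699 ≡ 13; by Fermat, exponent reduces to 66 mod 18 = 12; 13^12 ≡ 7 (mod 19).
Combine by CRT: x ≡ 1 (mod 67), x ≡ 18 (mod 47), x ≡ 7 (mod 19) ⇒ x ≡ 4624 (mod 59831).

4624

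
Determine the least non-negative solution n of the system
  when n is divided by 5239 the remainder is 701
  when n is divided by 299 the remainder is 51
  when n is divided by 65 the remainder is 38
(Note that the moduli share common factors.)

199783

gcd(5239, 299) = 13 and 13 | (51 − 701), so the pair is consistent; merging gives n ≡ 79286 (mod 120497), where 120497 = lcm(5239, 299).
gcd(120497, 65) = 13 and 13 | (38 − 79286), so the pair is consistent; merging gives n ≡ 199783 (mod 602485), where 602485 = lcm(120497, 65).
The solution is unique modulo lcm(5239, 299, 65) = 602485.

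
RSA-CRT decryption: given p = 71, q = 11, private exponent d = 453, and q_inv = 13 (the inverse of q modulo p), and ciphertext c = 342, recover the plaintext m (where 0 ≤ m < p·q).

d_p = d mod (p−1) = 453 mod 70 = 33; d_q = d mod (q−1) = 3.
m₁ = c^(d_p) mod p: c ≡ 58 (mod 71), and 58^33 mod 71 = 50.
m₂ = c^(d_q) mod q: c ≡ 1 (mod 11), and 1^3 mod 11 = 1.
h = q_inv·(m₁ − m₂) mod p = 13·(50 − 1) mod 71 = 69.
m = m₂ + h·q = 1 + 69·11 = 760.

760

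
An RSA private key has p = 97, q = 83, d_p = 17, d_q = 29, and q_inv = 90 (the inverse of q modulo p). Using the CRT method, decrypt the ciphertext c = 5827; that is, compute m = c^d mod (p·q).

1804

m₁ = c^(d_p) mod p: c ≡ 7 (mod 97), and 7^17 mod 97 = 58.
m₂ = c^(d_q) mod q: c ≡ 17 (mod 83), and 17^29 mod 83 = 61.
h = q_inv·(m₁ − m₂) mod p = 90·(58 − 61) mod 97 = 21.
m = m₂ + h·q = 61 + 21·83 = 1804.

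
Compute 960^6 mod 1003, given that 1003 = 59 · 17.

Mod 59: 960 ≡ 16; 16^6 ≡ 35 (mod 59).
Mod 17: 960 ≡ 8; 8^6 ≡ 4 (mod 17).
Combine by CRT: x ≡ 35 (mod 59), x ≡ 4 (mod 17) ⇒ x ≡ 684 (mod 1003).

684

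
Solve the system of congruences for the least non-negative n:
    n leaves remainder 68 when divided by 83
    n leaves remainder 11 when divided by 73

5048

From n ≡ 68 (mod 83) write n = 68 + 83t. Substituting into n ≡ 11 (mod 73) gives 83t ≡ 16 (mod 73), and since 10⁻¹ ≡ 22 (mod 73), t ≡ 60. Hence n ≡ 68 + 83·60 = 5048 (mod 6059).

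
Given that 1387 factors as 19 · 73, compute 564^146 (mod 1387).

473

Mod 19: 564 ≡ 13; by Fermat, exponent reduces to 146 mod 18 = 2; 13^2 ≡ 17 (mod 19).
Mod 73: 564 ≡ 53; by Fermat, exponent reduces to 146 mod 72 = 2; 53^2 ≡ 35 (mod 73).
Combine by CRT: x ≡ 17 (mod 19), x ≡ 35 (mod 73) ⇒ x ≡ 473 (mod 1387).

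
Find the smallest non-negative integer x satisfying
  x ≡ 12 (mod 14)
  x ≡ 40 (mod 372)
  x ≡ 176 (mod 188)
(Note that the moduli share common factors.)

57328

Combine the congruences pairwise.
gcd(14, 372) = 2 and 2 | (40 − 12), so the pair is consistent; merging gives x ≡ 40 (mod 2604), where 2604 = lcm(14, 372).
gcd(2604, 188) = 4 and 4 | (176 − 40), so the pair is consistent; merging gives x ≡ 57328 (mod 122388), where 122388 = lcm(2604, 188).
The solution is unique modulo lcm(14, 372, 188) = 122388.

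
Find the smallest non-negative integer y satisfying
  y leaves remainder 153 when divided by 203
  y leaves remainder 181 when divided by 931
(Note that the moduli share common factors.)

gcd(203, 931) = 7 and 7 | (181 − 153), so the pair is consistent; merging gives y ≡ 9491 (mod 26999), where 26999 = lcm(203, 931).
The solution is unique modulo lcm(203, 931) = 26999.

9491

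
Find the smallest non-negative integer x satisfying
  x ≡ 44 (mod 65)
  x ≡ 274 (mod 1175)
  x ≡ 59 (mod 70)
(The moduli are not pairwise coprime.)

Combine the congruences pairwise.
gcd(65, 1175) = 5 and 5 | (274 − 44), so the pair is consistent; merging gives x ≡ 7324 (mod 15275), where 15275 = lcm(65, 1175).
gcd(15275, 70) = 5 and 5 | (59 − 7324), so the pair is consistent; merging gives x ≡ 22599 (mod 213850), where 213850 = lcm(15275, 70).
The solution is unique modulo lcm(65, 1175, 70) = 213850.

22599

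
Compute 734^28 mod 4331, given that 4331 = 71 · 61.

625

Mod 71: 734 ≡ 24; 24^28 ≡ 57 (mod 71).
Mod 61: 734 ≡ 2; 2^28 ≡ 15 (mod 61).
Combine by CRT: x ≡ 57 (mod 71), x ≡ 15 (mod 61) ⇒ x ≡ 625 (mod 4331).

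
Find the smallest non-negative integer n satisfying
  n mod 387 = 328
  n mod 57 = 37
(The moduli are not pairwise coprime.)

4198

Combine the congruences pairwise.
gcd(387, 57) = 3 and 3 | (37 − 328), so the pair is consistent; merging gives n ≡ 4198 (mod 7353), where 7353 = lcm(387, 57).
The solution is unique modulo lcm(387, 57) = 7353.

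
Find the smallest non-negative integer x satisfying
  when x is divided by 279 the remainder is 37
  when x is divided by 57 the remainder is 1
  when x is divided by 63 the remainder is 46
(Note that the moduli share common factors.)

gcd(279, 57) = 3 and 3 | (1 − 37), so the pair is consistent; merging gives x ≡ 1711 (mod 5301), where 5301 = lcm(279, 57).
gcd(5301, 63) = 9 and 9 | (46 − 1711), so the pair is consistent; merging gives x ≡ 22915 (mod 37107), where 37107 = lcm(5301, 63).
The solution is unique modulo lcm(279, 57, 63) = 37107.

22915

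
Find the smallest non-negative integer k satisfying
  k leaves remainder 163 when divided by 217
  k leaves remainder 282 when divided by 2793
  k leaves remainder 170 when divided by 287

Combine the congruences pairwise.
gcd(217, 2793) = 7 and 7 | (282 − 163), so the pair is consistent; merging gives k ≡ 33798 (mod 86583), where 86583 = lcm(217, 2793).
gcd(86583, 287) = 7 and 7 | (170 − 33798), so the pair is consistent; merging gives k ≡ 899628 (mod 3549903), where 3549903 = lcm(86583, 287).
The solution is unique modulo lcm(217, 2793, 287) = 3549903.

899628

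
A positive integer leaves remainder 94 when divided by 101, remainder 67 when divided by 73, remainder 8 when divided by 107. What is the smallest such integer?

The moduli are pairwise coprime; N = 101·73·107 = 788911.
N/101 = 7811; 7811 ≡ 34 (mod 101); 34·3 ≡ 1, so inverse 3.
N/73 = 10807; 10807 ≡ 3 (mod 73); 3·49 ≡ 1, so inverse 49.
N/107 = 7373; 7373 ≡ 97 (mod 107); 97·32 ≡ 1, so inverse 32.
m ≡ 94·7811·3 + 67·10807·49 + 8·7373·32 = 39569571.
39569571 mod 788911 = 124021.

124021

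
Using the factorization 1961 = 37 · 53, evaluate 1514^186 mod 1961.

Mod 37: 1514 ≡ 34; by Fermat, exponent reduces to 186 mod 36 = 6; 34^6 ≡ 26 (mod 37).
Mod 53: 1514 ≡ 30; by Fermat, exponent reduces to 186 mod 52 = 30; 30^30 ≡ 52 (mod 53).
Combine by CRT: x ≡ 26 (mod 37), x ≡ 52 (mod 53) ⇒ x ≡ 211 (mod 1961).

211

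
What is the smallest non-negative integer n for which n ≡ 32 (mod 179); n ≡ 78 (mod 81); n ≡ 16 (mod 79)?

The moduli are pairwise coprime; M = 179·81·79 = 1145421.
M/179 = 6399; 6399 ≡ 134 (mod 179); 134·175 ≡ 1, so inverse 175.
M/81 = 14141; 14141 ≡ 47 (mod 81); 47·50 ≡ 1, so inverse 50.
M/79 = 14499; 14499 ≡ 42 (mod 79); 42·32 ≡ 1, so inverse 32.
n ≡ 32·6399·175 + 78·14141·50 + 16·14499·32 = 98407788.
98407788 mod 1145421 = 1047003.

1047003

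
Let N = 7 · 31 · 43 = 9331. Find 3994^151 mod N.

Mod 7: 3994 ≡ 4; by Fermat, exponent reduces to 151 mod 6 = 1; 4^1 ≡ 4 (mod 7).
Mod 31: 3994 ≡ 26; by Fermat, exponent reduces to 151 mod 30 = 1; 26^1 ≡ 26 (mod 31).
Mod 43: 3994 ≡ 38; by Fermat, exponent reduces to 151 mod 42 = 25; 38^25 ≡ 23 (mod 43).
Combine by CRT: x ≡ 4 (mod 7), x ≡ 26 (mod 31), x ≡ 23 (mod 43) ⇒ x ≡ 7032 (mod 9331).

7032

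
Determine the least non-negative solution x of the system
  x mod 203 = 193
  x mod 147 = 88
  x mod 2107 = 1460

5674

gcd(203, 147) = 7 and 7 | (88 − 193), so the pair is consistent; merging gives x ≡ 1411 (mod 4263), where 4263 = lcm(203, 147).
gcd(4263, 2107) = 49 and 49 | (1460 − 1411), so the pair is consistent; merging gives x ≡ 5674 (mod 183309), where 183309 = lcm(4263, 2107).
The solution is unique modulo lcm(203, 147, 2107) = 183309.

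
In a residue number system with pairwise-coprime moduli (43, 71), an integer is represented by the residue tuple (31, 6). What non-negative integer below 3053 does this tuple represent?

1923

From x ≡ 31 (mod 43) write x = 31 + 43t. Substituting into x ≡ 6 (mod 71) gives 43t ≡ 46 (mod 71), and since 43⁻¹ ≡ 38 (mod 71), t ≡ 44. Hence x ≡ 31 + 43·44 = 1923 (mod 3053).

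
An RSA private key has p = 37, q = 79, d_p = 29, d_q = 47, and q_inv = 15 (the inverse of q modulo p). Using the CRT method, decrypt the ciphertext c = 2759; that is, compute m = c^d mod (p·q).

1261

m₁ = c^(d_p) mod p: c ≡ 21 (mod 37), and 21^29 mod 37 = 3.
m₂ = c^(d_q) mod q: c ≡ 73 (mod 79), and 73^47 mod 79 = 76.
h = q_inv·(m₁ − m₂) mod p = 15·(3 − 76) mod 37 = 15.
m = m₂ + h·q = 76 + 15·79 = 1261.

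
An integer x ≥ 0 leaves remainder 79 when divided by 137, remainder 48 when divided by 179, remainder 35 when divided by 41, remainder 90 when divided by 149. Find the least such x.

6278652

From x ≡ 79 (mod 137) write x = 79 + 137t. Substituting into x ≡ 48 (mod 179) gives 137t ≡ 148 (mod 179), and since 137⁻¹ ≡ 98 (mod 179), t ≡ 5. Hence x ≡ 79 + 137·5 = 764 (mod 24523).
From x ≡ 764 (mod 24523) write x = 764 + 24523t. Substituting into x ≡ 35 (mod 41) gives 24523t ≡ 9 (mod 41), and since 5⁻¹ ≡ 33 (mod 41), t ≡ 10. Hence x ≡ 764 + 24523·10 = 245994 (mod 1005443).
From x ≡ 245994 (mod 1005443) write x = 245994 + 1005443t. Substituting into x ≡ 90 (mod 149) gives 1005443t ≡ 95 (mod 149), and since 140⁻¹ ≡ 33 (mod 149), t ≡ 6. Hence x ≡ 245994 + 1005443·6 = 6278652 (mod 149811007).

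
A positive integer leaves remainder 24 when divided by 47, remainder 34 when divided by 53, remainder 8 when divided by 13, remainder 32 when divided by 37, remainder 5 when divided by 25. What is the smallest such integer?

From n ≡ 24 (mod 47) write n = 24 + 47t. Substituting into n ≡ 34 (mod 53) gives 47t ≡ 10 (mod 53), and since 47⁻¹ ≡ 44 (mod 53), t ≡ 16. Hence n ≡ 24 + 47·16 = 776 (mod 2491).
From n ≡ 776 (mod 2491) write n = 776 + 2491t. Substituting into n ≡ 8 (mod 13) gives 2491t ≡ 12 (mod 13), and since 8⁻¹ ≡ 5 (mod 13), t ≡ 8. Hence n ≡ 776 + 2491·8 = 20704 (mod 32383).
From n ≡ 20704 (mod 32383) write n = 20704 + 32383t. Substituting into n ≡ 32 (mod 37) gives 32383t ≡ 11 (mod 37), and since 8⁻¹ ≡ 14 (mod 37), t ≡ 6. Hence n ≡ 20704 + 32383·6 = 215002 (mod 1198171).
From n ≡ 215002 (mod 1198171) write n = 215002 + 1198171t. Substituting into n ≡ 5 (mod 25) gives 1198171t ≡ 3 (mod 25), and since 21⁻¹ ≡ 6 (mod 25), t ≡ 18. Hence n ≡ 215002 + 1198171·18 = 21782080 (mod 29954275).

21782080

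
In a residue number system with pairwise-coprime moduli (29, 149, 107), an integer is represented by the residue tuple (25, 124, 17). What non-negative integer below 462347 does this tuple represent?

From x ≡ 25 (mod 29) write x = 25 + 29t. Substituting into x ≡ 124 (mod 149) gives 29t ≡ 99 (mod 149), and since 29⁻¹ ≡ 36 (mod 149), t ≡ 137. Hence x ≡ 25 + 29·137 = 3998 (mod 4321).
From x ≡ 3998 (mod 4321) write x = 3998 + 4321t. Substituting into x ≡ 17 (mod 107) gives 4321t ≡ 85 (mod 107), and since 41⁻¹ ≡ 47 (mod 107), t ≡ 36. Hence x ≡ 3998 + 4321·36 = 159554 (mod 462347).

159554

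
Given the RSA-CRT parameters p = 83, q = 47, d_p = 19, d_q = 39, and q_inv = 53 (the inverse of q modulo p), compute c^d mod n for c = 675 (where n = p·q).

1379

m₁ = c^(d_p) mod p: c ≡ 11 (mod 83), and 11^19 mod 83 = 51.
m₂ = c^(d_q) mod q: c ≡ 17 (mod 47), and 17^39 mod 47 = 16.
h = q_inv·(m₁ − m₂) mod p = 53·(51 − 16) mod 83 = 29.
m = m₂ + h·q = 16 + 29·47 = 1379.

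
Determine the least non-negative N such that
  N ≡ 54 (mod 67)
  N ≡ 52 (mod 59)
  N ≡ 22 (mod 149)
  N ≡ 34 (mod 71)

The moduli are pairwise coprime; M = 67·59·149·71 = 41818787.
M/67 = 624161; 624161 ≡ 56 (mod 67); 56·6 ≡ 1, so inverse 6.
M/59 = 708793; 708793 ≡ 26 (mod 59); 26·25 ≡ 1, so inverse 25.
M/149 = 280663; 280663 ≡ 96 (mod 149); 96·104 ≡ 1, so inverse 104.
M/71 = 588997; 588997 ≡ 52 (mod 71); 52·56 ≡ 1, so inverse 56.
N ≡ 54·624161·6 + 52·708793·25 + 22·280663·104 + 34·588997·56 = 2887266296.
2887266296 mod 41818787 = 1769993.

1769993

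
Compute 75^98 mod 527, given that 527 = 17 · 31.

100

Mod 17: 75 ≡ 7; by Fermat, exponent reduces to 98 mod 16 = 2; 7^2 ≡ 15 (mod 17).
Mod 31: 75 ≡ 13; by Fermat, exponent reduces to 98 mod 30 = 8; 13^8 ≡ 7 (mod 31).
Combine by CRT: x ≡ 15 (mod 17), x ≡ 7 (mod 31) ⇒ x ≡ 100 (mod 527).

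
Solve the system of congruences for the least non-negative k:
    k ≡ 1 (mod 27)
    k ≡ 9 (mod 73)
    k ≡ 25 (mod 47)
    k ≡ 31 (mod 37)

From k ≡ 1 (mod 27) write k = 1 + 27t. Substituting into k ≡ 9 (mod 73) gives 27t ≡ 8 (mod 73), and since 27⁻¹ ≡ 46 (mod 73), t ≡ 3. Hence k ≡ 1 + 27·3 = 82 (mod 1971).
From k ≡ 82 (mod 1971) write k = 82 + 1971t. Substituting into k ≡ 25 (mod 47) gives 1971t ≡ 37 (mod 47), and since 44⁻¹ ≡ 31 (mod 47), t ≡ 19. Hence k ≡ 82 + 1971·19 = 37531 (mod 92637).
From k ≡ 37531 (mod 92637) write k = 37531 + 92637t. Substituting into k ≡ 31 (mod 37) gives 92637t ≡ 18 (mod 37), and since 26⁻¹ ≡ 10 (mod 37), t ≡ 32. Hence k ≡ 37531 + 92637·32 = 3001915 (mod 3427569).

3001915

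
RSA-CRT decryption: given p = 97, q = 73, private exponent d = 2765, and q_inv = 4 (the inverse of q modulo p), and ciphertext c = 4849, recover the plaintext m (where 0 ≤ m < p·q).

193

d_p = d mod (p−1) = 2765 mod 96 = 77; d_q = d mod (q−1) = 29.
m₁ = c^(d_p) mod p: c ≡ 96 (mod 97), and 96^77 mod 97 = 96.
m₂ = c^(d_q) mod q: c ≡ 31 (mod 73), and 31^29 mod 73 = 47.
h = q_inv·(m₁ − m₂) mod p = 4·(96 − 47) mod 97 = 2.
m = m₂ + h·q = 47 + 2·73 = 193.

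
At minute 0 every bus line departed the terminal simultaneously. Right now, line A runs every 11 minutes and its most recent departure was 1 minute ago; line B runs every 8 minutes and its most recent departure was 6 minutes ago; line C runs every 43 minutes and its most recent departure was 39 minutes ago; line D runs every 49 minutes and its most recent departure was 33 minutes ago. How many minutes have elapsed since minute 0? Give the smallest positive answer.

Combine the congruences pairwise.
From t ≡ 1 (mod 11) write t = 1 + 11s. Substituting into t ≡ 6 (mod 8) gives 11s ≡ 5 (mod 8), and since 3⁻¹ ≡ 3 (mod 8), s ≡ 7. Hence t ≡ 1 + 11·7 = 78 (mod 88).
From t ≡ 78 (mod 88) write t = 78 + 88s. Substituting into t ≡ 39 (mod 43) gives 88s ≡ 4 (mod 43), and since 2⁻¹ ≡ 22 (mod 43), s ≡ 2. Hence t ≡ 78 + 88·2 = 254 (mod 3784).
From t ≡ 254 (mod 3784) write t = 254 + 3784s. Substituting into t ≡ 33 (mod 49) gives 3784s ≡ 24 (mod 49), and since 11⁻¹ ≡ 9 (mod 49), s ≡ 20. Hence t ≡ 254 + 3784·20 = 75934 (mod 185416).

75934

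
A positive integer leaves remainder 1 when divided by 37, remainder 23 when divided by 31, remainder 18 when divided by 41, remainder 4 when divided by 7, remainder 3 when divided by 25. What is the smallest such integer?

3208678

The moduli are pairwise coprime; M = 37·31·41·7·25 = 8229725.
M/37 = 222425; 222425 ≡ 18 (mod 37); 18·35 ≡ 1, so inverse 35.
M/31 = 265475; 265475 ≡ 22 (mod 31); 22·24 ≡ 1, so inverse 24.
M/41 = 200725; 200725 ≡ 30 (mod 41); 30·26 ≡ 1, so inverse 26.
M/7 = 1175675; 1175675 ≡ 4 (mod 7); 4·2 ≡ 1, so inverse 2.
M/25 = 329189; 329189 ≡ 14 (mod 25); 14·9 ≡ 1, so inverse 9.
N ≡ 1·222425·35 + 23·265475·24 + 18·200725·26 + 4·1175675·2 + 3·329189·9 = 266559878.
266559878 mod 8229725 = 3208678.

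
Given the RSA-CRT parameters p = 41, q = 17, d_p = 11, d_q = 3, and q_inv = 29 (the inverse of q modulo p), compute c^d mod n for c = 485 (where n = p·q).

m₁ = c^(d_p) mod p: c ≡ 34 (mod 41), and 34^11 mod 41 = 19.
m₂ = c^(d_q) mod q: c ≡ 9 (mod 17), and 9^3 mod 17 = 15.
h = q_inv·(m₁ − m₂) mod p = 29·(19 − 15) mod 41 = 34.
m = m₂ + h·q = 15 + 34·17 = 593.

593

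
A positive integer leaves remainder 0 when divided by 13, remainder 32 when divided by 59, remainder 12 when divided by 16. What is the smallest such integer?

The moduli are pairwise coprime; M = 13·59·16 = 12272.
M/13 = 944; 944 ≡ 8 (mod 13); 8·5 ≡ 1, so inverse 5.
M/59 = 208; 208 ≡ 31 (mod 59); 31·40 ≡ 1, so inverse 40.
M/16 = 767; 767 ≡ 15 (mod 16); 15·15 ≡ 1, so inverse 15.
n ≡ 0·944·5 + 32·208·40 + 12·767·15 = 404300.
404300 mod 12272 = 11596.

11596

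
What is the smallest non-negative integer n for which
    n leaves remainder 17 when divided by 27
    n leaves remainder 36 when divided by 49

From n ≡ 17 (mod 27) write n = 17 + 27t. Substituting into n ≡ 36 (mod 49) gives 27t ≡ 19 (mod 49), and since 27⁻¹ ≡ 20 (mod 49), t ≡ 37. Hence n ≡ 17 + 27·37 = 1016 (mod 1323).

1016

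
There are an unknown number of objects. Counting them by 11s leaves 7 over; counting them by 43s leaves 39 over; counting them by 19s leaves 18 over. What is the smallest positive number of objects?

Combine the congruences pairwise.
From N ≡ 7 (mod 11) write N = 7 + 11t. Substituting into N ≡ 39 (mod 43) gives 11t ≡ 32 (mod 43), and since 11⁻¹ ≡ 4 (mod 43), t ≡ 42. Hence N ≡ 7 + 11·42 = 469 (mod 473).
From N ≡ 469 (mod 473) write N = 469 + 473t. Substituting into N ≡ 18 (mod 19) gives 473t ≡ 5 (mod 19), and since 17⁻¹ ≡ 9 (mod 19), t ≡ 7. Hence N ≡ 469 + 473·7 = 3780 (mod 8987).

3780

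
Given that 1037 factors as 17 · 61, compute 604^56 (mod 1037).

545

Mod 17: 604 ≡ 9; by Fermat, exponent reduces to 56 mod 16 = 8; 9^8 ≡ 1 (mod 17).
Mod 61: 604 ≡ 55; 55^56 ≡ 57 (mod 61).
Combine by CRT: x ≡ 1 (mod 17), x ≡ 57 (mod 61) ⇒ x ≡ 545 (mod 1037).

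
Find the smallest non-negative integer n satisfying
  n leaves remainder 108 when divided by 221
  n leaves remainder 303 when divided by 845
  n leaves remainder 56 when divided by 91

gcd(221, 845) = 13 and 13 | (303 − 108), so the pair is consistent; merging gives n ≡ 4528 (mod 14365), where 14365 = lcm(221, 845).
gcd(14365, 91) = 13 and 13 | (56 − 4528), so the pair is consistent; merging gives n ≡ 18893 (mod 100555), where 100555 = lcm(14365, 91).
The solution is unique modulo lcm(221, 845, 91) = 100555.

18893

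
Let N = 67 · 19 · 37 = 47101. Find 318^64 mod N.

7453

Mod 67: 318 ≡ 50; 50^64 ≡ 16 (mod 67).
Mod 19: 318 ≡ 14; by Fermat, exponent reduces to 64 mod 18 = 10; 14^10 ≡ 5 (mod 19).
Mod 37: 318 ≡ 22; by Fermat, exponent reduces to 64 mod 36 = 28; 22^28 ≡ 16 (mod 37).
Combine by CRT: x ≡ 16 (mod 67), x ≡ 5 (mod 19), x ≡ 16 (mod 37) ⇒ x ≡ 7453 (mod 47101).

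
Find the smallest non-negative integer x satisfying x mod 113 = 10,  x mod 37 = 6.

From x ≡ 10 (mod 113) write x = 10 + 113t. Substituting into x ≡ 6 (mod 37) gives 113t ≡ 33 (mod 37), and since 2⁻¹ ≡ 19 (mod 37), t ≡ 35. Hence x ≡ 10 + 113·35 = 3965 (mod 4181).

3965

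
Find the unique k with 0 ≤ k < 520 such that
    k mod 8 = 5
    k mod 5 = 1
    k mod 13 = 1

The moduli are pairwise coprime; N = 8·5·13 = 520.
N/8 = 65; 65 ≡ 1 (mod 8), inverse 1.
N/5 = 104; 104 ≡ 4 (mod 5); 4·4 ≡ 1, so inverse 4.
N/13 = 40; 40 ≡ 1 (mod 13), inverse 1.
k ≡ 5·65·1 + 1·104·4 + 1·40·1 = 781.
781 mod 520 = 261.

261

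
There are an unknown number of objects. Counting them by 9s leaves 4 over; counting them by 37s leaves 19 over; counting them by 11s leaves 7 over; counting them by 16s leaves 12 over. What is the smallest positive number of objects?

48748

From N ≡ 4 (mod 9) write N = 4 + 9t. Substituting into N ≡ 19 (mod 37) gives 9t ≡ 15 (mod 37), and since 9⁻¹ ≡ 33 (mod 37), t ≡ 14. Hence N ≡ 4 + 9·14 = 130 (mod 333).
From N ≡ 130 (mod 333) write N = 130 + 333t. Substituting into N ≡ 7 (mod 11) gives 333t ≡ 9 (mod 11), and since 3⁻¹ ≡ 4 (mod 11), t ≡ 3. Hence N ≡ 130 + 333·3 = 1129 (mod 3663).
From N ≡ 1129 (mod 3663) write N = 1129 + 3663t. Substituting into N ≡ 12 (mod 16) gives 3663t ≡ 3 (mod 16), and since 15⁻¹ ≡ 15 (mod 16), t ≡ 13. Hence N ≡ 1129 + 3663·13 = 48748 (mod 58608).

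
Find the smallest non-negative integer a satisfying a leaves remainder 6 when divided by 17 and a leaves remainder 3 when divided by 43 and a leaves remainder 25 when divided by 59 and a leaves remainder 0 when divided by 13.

345293

From a ≡ 6 (mod 17) write a = 6 + 17t. Substituting into a ≡ 3 (mod 43) gives 17t ≡ 40 (mod 43), and since 17⁻¹ ≡ 38 (mod 43), t ≡ 15. Hence a ≡ 6 + 17·15 = 261 (mod 731).
From a ≡ 261 (mod 731) write a = 261 + 731t. Substituting into a ≡ 25 (mod 59) gives 731t ≡ 0 (mod 59), and since 23⁻¹ ≡ 18 (mod 59), t ≡ 0. Hence a ≡ 261 + 731·0 = 261 (mod 43129).
From a ≡ 261 (mod 43129) write a = 261 + 43129t. Substituting into a ≡ 0 (mod 13) gives 43129t ≡ 12 (mod 13), and since 8⁻¹ ≡ 5 (mod 13), t ≡ 8. Hence a ≡ 261 + 43129·8 = 345293 (mod 560677).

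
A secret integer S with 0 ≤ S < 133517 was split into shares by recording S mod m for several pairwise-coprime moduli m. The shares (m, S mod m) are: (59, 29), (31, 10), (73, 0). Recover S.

127823

The moduli are pairwise coprime; N = 59·31·73 = 133517.
N/59 = 2263; 2263 ≡ 21 (mod 59); 21·45 ≡ 1, so inverse 45.
N/31 = 4307; 4307 ≡ 29 (mod 31); 29·15 ≡ 1, so inverse 15.
N/73 = 1829; 1829 ≡ 4 (mod 73); 4·55 ≡ 1, so inverse 55.
S ≡ 29·2263·45 + 10·4307·15 + 0·1829·55 = 3599265.
3599265 mod 133517 = 127823.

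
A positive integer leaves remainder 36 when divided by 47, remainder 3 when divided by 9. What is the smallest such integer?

318

From x ≡ 36 (mod 47) write x = 36 + 47t. Substituting into x ≡ 3 (mod 9) gives 47t ≡ 3 (mod 9), and since 2⁻¹ ≡ 5 (mod 9), t ≡ 6. Hence x ≡ 36 + 47·6 = 318 (mod 423).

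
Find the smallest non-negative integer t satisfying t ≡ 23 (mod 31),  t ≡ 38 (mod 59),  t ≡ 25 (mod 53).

Combine the congruences pairwise.
From t ≡ 23 (mod 31) write t = 23 + 31s. Substituting into t ≡ 38 (mod 59) gives 31s ≡ 15 (mod 59), and since 31⁻¹ ≡ 40 (mod 59), s ≡ 10. Hence t ≡ 23 + 31·10 = 333 (mod 1829).
From t ≡ 333 (mod 1829) write t = 333 + 1829s. Substituting into t ≡ 25 (mod 53) gives 1829s ≡ 10 (mod 53), and since 27⁻¹ ≡ 2 (mod 53), s ≡ 20. Hence t ≡ 333 + 1829·20 = 36913 (mod 96937).

36913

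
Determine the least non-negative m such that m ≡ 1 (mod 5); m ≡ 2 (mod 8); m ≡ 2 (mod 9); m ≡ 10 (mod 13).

3026

From m ≡ 1 (mod 5) write m = 1 + 5t. Substituting into m ≡ 2 (mod 8) gives 5t ≡ 1 (mod 8), and since 5⁻¹ ≡ 5 (mod 8), t ≡ 5. Hence m ≡ 1 + 5·5 = 26 (mod 40).
From m ≡ 26 (mod 40) write m = 26 + 40t. Substituting into m ≡ 2 (mod 9) gives 40t ≡ 3 (mod 9), and since 4⁻¹ ≡ 7 (mod 9), t ≡ 3. Hence m ≡ 26 + 40·3 = 146 (mod 360).
From m ≡ 146 (mod 360) write m = 146 + 360t. Substituting into m ≡ 10 (mod 13) gives 360t ≡ 7 (mod 13), and since 9⁻¹ ≡ 3 (mod 13), t ≡ 8. Hence m ≡ 146 + 360·8 = 3026 (mod 4680).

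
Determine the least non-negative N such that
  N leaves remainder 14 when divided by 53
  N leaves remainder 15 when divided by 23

544

From N ≡ 14 (mod 53) write N = 14 + 53t. Substituting into N ≡ 15 (mod 23) gives 53t ≡ 1 (mod 23), and since 7⁻¹ ≡ 10 (mod 23), t ≡ 10. Hence N ≡ 14 + 53·10 = 544 (mod 1219).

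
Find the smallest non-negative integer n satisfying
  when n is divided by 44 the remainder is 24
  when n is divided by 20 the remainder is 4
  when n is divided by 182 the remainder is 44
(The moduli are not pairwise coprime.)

gcd(44, 20) = 4 and 4 | (4 − 24), so the pair is consistent; merging gives n ≡ 24 (mod 220), where 220 = lcm(44, 20).
gcd(220, 182) = 2 and 2 | (44 − 24), so the pair is consistent; merging gives n ≡ 12784 (mod 20020), where 20020 = lcm(220, 182).
The solution is unique modulo lcm(44, 20, 182) = 20020.

12784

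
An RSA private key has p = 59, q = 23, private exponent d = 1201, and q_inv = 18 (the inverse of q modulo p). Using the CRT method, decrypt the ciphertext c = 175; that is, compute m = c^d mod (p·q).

d_p = d mod (p−1) = 1201 mod 58 = 41; d_q = d mod (q−1) = 13.
m₁ = c^(d_p) mod p: c ≡ 57 (mod 59), and 57^41 mod 59 = 25.
m₂ = c^(d_q) mod q: c ≡ 14 (mod 23), and 14^13 mod 23 = 11.
h = q_inv·(m₁ − m₂) mod p = 18·(25 − 11) mod 59 = 16.
m = m₂ + h·q = 11 + 16·23 = 379.

379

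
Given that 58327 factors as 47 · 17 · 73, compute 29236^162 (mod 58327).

47378

Mod 47: 29236 ≡ 2; by Fermat, exponent reduces to 162 mod 46 = 24; 2^24 ≡ 2 (mod 47).
Mod 17: 29236 ≡ 13; by Fermat, exponent reduces to 162 mod 16 = 2; 13^2 ≡ 16 (mod 17).
Mod 73: 29236 ≡ 36; by Fermat, exponent reduces to 162 mod 72 = 18; 36^18 ≡ 1 (mod 73).
Combine by CRT: x ≡ 2 (mod 47), x ≡ 16 (mod 17), x ≡ 1 (mod 73) ⇒ x ≡ 47378 (mod 58327).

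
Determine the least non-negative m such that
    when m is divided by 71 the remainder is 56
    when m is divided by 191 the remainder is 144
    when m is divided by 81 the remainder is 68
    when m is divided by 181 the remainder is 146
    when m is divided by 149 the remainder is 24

The moduli are pairwise coprime; N = 71·191·81·181·149 = 29623855329.
N/71 = 417237399; 417237399 ≡ 6 (mod 71); 6·12 ≡ 1, so inverse 12.
N/191 = 155098719; 155098719 ≡ 34 (mod 191); 34·118 ≡ 1, so inverse 118.
N/81 = 365726609; 365726609 ≡ 26 (mod 81); 26·53 ≡ 1, so inverse 53.
N/181 = 163667709; 163667709 ≡ 88 (mod 181); 88·72 ≡ 1, so inverse 72.
N/149 = 198817821; 198817821 ≡ 118 (mod 149); 118·24 ≡ 1, so inverse 24.
m ≡ 56·417237399·12 + 144·155098719·118 + 68·365726609·53 + 146·163667709·72 + 24·198817821·24 = 6068893686116.
6068893686116 mod 29623855329 = 25627199000.

25627199000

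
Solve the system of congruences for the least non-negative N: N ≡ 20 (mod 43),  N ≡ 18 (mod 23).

708

From N ≡ 20 (mod 43) write N = 20 + 43t. Substituting into N ≡ 18 (mod 23) gives 43t ≡ 21 (mod 23), and since 20⁻¹ ≡ 15 (mod 23), t ≡ 16. Hence N ≡ 20 + 43·16 = 708 (mod 989).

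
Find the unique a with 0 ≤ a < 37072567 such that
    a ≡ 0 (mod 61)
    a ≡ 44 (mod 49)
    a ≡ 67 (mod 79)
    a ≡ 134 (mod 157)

The moduli are pairwise coprime; N = 61·49·79·157 = 37072567.
N/61 = 607747; 607747 ≡ 4 (mod 61); 4·46 ≡ 1, so inverse 46.
N/49 = 756583; 756583 ≡ 23 (mod 49); 23·32 ≡ 1, so inverse 32.
N/79 = 469273; 469273 ≡ 13 (mod 79); 13·73 ≡ 1, so inverse 73.
N/157 = 236131; 236131 ≡ 3 (mod 157); 3·105 ≡ 1, so inverse 105.
a ≡ 0·607747·46 + 44·756583·32 + 67·469273·73 + 134·236131·105 = 6682846277.
6682846277 mod 37072567 = 9784217.

9784217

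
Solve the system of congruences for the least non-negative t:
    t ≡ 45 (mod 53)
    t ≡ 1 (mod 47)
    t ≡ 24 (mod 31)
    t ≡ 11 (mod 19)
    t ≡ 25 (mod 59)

71734644

The moduli are pairwise coprime; N = 53·47·31·19·59 = 86564741.
N/53 = 1633297; 1633297 ≡ 49 (mod 53); 49·13 ≡ 1, so inverse 13.
N/47 = 1841803; 1841803 ≡ 14 (mod 47); 14·37 ≡ 1, so inverse 37.
N/31 = 2792411; 2792411 ≡ 24 (mod 31); 24·22 ≡ 1, so inverse 22.
N/19 = 4556039; 4556039 ≡ 10 (mod 19); 10·2 ≡ 1, so inverse 2.
N/59 = 1467199; 1467199 ≡ 46 (mod 59); 46·9 ≡ 1, so inverse 9.
t ≡ 45·1633297·13 + 1·1841803·37 + 24·2792411·22 + 11·4556039·2 + 25·1467199·9 = 2928371097.
2928371097 mod 86564741 = 71734644.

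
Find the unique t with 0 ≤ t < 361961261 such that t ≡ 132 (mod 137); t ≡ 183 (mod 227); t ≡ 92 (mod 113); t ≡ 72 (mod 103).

The moduli are pairwise coprime; N = 137·227·113·103 = 361961261.
N/137 = 2642053; 2642053 ≡ 8 (mod 137); 8·120 ≡ 1, so inverse 120.
N/227 = 1594543; 1594543 ≡ 95 (mod 227); 95·184 ≡ 1, so inverse 184.
N/113 = 3203197; 3203197 ≡ 99 (mod 113); 99·8 ≡ 1, so inverse 8.
N/103 = 3514187; 3514187 ≡ 33 (mod 103); 33·25 ≡ 1, so inverse 25.
t ≡ 132·2642053·120 + 183·1594543·184 + 92·3203197·8 + 72·3514187·25 = 104224661008.
104224661008 mod 361961261 = 341779101.

341779101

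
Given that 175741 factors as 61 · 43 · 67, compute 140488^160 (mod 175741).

Mod 61: 140488 ≡ 5; by Fermat, exponent reduces to 160 mod 60 = 40; 5^40 ≡ 13 (mod 61).
Mod 43: 140488 ≡ 7; by Fermat, exponent reduces to 160 mod 42 = 34; 7^34 ≡ 36 (mod 43).
Mod 67: 140488 ≡ 56; by Fermat, exponent reduces to 160 mod 66 = 28; 56^28 ≡ 4 (mod 67).
Combine by CRT: x ≡ 13 (mod 61), x ≡ 36 (mod 43), x ≡ 4 (mod 67) ⇒ x ≡ 79801 (mod 175741).

79801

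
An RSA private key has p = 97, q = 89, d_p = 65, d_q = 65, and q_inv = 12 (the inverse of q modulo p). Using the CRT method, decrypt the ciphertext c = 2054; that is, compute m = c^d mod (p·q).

7967

m₁ = c^(d_p) mod p: c ≡ 17 (mod 97), and 17^65 mod 97 = 13.
m₂ = c^(d_q) mod q: c ≡ 7 (mod 89), and 7^65 mod 89 = 46.
h = q_inv·(m₁ − m₂) mod p = 12·(13 − 46) mod 97 = 89.
m = m₂ + h·q = 46 + 89·89 = 7967.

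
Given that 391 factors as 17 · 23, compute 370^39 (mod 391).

Mod 17: 370 ≡ 13; by Fermat, exponent reduces to 39 mod 16 = 7; 13^7 ≡ 4 (mod 17).
Mod 23: 370 ≡ 2; by Fermat, exponent reduces to 39 mod 22 = 17; 2^17 ≡ 18 (mod 23).
Combine by CRT: x ≡ 4 (mod 17), x ≡ 18 (mod 23) ⇒ x ≡ 225 (mod 391).

225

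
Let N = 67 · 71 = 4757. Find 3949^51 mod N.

2822

Mod 67: 3949 ≡ 63; 63^51 ≡ 8 (mod 67).
Mod 71: 3949 ≡ 44; 44^51 ≡ 53 (mod 71).
Combine by CRT: x ≡ 8 (mod 67), x ≡ 53 (mod 71) ⇒ x ≡ 2822 (mod 4757).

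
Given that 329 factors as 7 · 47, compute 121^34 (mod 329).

Mod 7: 121 ≡ 2; by Fermat, exponent reduces to 34 mod 6 = 4; 2^4 ≡ 2 (mod 7).
Mod 47: 121 ≡ 27; 27^34 ≡ 17 (mod 47).
Combine by CRT: x ≡ 2 (mod 7), x ≡ 17 (mod 47) ⇒ x ≡ 205 (mod 329).

205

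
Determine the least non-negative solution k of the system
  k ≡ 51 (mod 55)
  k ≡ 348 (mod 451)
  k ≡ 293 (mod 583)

94156

gcd(55, 451) = 11 and 11 | (348 − 51), so the pair is consistent; merging gives k ≡ 1701 (mod 2255), where 2255 = lcm(55, 451).
gcd(2255, 583) = 11 and 11 | (293 − 1701), so the pair is consistent; merging gives k ≡ 94156 (mod 119515), where 119515 = lcm(2255, 583).
The solution is unique modulo lcm(55, 451, 583) = 119515.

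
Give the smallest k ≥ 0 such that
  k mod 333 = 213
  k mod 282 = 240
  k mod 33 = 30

280266

gcd(333, 282) = 3 and 3 | (240 − 213), so the pair is consistent; merging gives k ≡ 29850 (mod 31302), where 31302 = lcm(333, 282).
gcd(31302, 33) = 3 and 3 | (30 − 29850), so the pair is consistent; merging gives k ≡ 280266 (mod 344322), where 344322 = lcm(31302, 33).
The solution is unique modulo lcm(333, 282, 33) = 344322.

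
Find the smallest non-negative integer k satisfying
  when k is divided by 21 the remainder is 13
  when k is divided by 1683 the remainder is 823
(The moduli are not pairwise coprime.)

gcd(21, 1683) = 3 and 3 | (823 − 13), so the pair is consistent; merging gives k ≡ 5872 (mod 11781), where 11781 = lcm(21, 1683).
The solution is unique modulo lcm(21, 1683) = 11781.

5872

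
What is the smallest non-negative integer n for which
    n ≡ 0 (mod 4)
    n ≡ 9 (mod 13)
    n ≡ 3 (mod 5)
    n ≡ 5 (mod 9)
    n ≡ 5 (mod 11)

13568

Combine the congruences pairwise.
From n ≡ 0 (mod 4) write n = 0 + 4t. Substituting into n ≡ 9 (mod 13) gives 4t ≡ 9 (mod 13), and since 4⁻¹ ≡ 10 (mod 13), t ≡ 12. Hence n ≡ 0 + 4·12 = 48 (mod 52).
From n ≡ 48 (mod 52) write n = 48 + 52t. Substituting into n ≡ 3 (mod 5) gives 52t ≡ 0 (mod 5), and since 2⁻¹ ≡ 3 (mod 5), t ≡ 0. Hence n ≡ 48 + 52·0 = 48 (mod 260).
From n ≡ 48 (mod 260) write n = 48 + 260t. Substituting into n ≡ 5 (mod 9) gives 260t ≡ 2 (mod 9), and since 8⁻¹ ≡ 8 (mod 9), t ≡ 7. Hence n ≡ 48 + 260·7 = 1868 (mod 2340).
From n ≡ 1868 (mod 2340) write n = 1868 + 2340t. Substituting into n ≡ 5 (mod 11) gives 2340t ≡ 7 (mod 11), and since 8⁻¹ ≡ 7 (mod 11), t ≡ 5. Hence n ≡ 1868 + 2340·5 = 13568 (mod 25740).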